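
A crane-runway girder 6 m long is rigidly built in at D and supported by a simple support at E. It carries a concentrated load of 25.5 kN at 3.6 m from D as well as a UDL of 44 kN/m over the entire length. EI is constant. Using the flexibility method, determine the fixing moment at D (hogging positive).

Take the reaction at E as the redundant and release it; the primary structure is a cantilever fixed at D.
Primary-structure tip deflection at E by superposition:
  point load 25.5 at a = 3.6: Pa²(3L − a)/(6EI) = 793.2/EI
  UDL 44: wL⁴/(8EI) = 7128/EI
  δ_0 = 7921/EI
Tip deflection under a unit load at E: L³/(3EI) = 72/EI.
Compatibility at E: δ_0 − R_E·δ_{EE} = 0, so R_E = 7921/72 = 110 kN.
Moment equilibrium about D: M_D = Σ(load moments about D) − R_E·L = 883.8 − 110×6 = 223.7 kN·m.

M_D = 223.7 kN·m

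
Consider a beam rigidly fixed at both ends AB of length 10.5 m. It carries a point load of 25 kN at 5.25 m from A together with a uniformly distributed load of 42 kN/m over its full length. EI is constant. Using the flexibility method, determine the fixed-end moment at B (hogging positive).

M_B = 418.7 kN·m

Release both end moments; the primary structure is a simply-supported span AB with redundants M_A and M_B.
Simple-span end rotations at A and B under the given loads:
  at A: point load 25 at a = 5.25: Pab(L + b)/(6LEI) = 172.3/EI
  at B: point load 25 at a = 5.25: Pab(L + a)/(6LEI) = 172.3/EI
  at A: UDL 42: wL³/(24EI) = 2026/EI
  at B: UDL 42: wL³/(24EI) = 2026/EI
  θ_A0 = 2198/EI,  θ_B0 = 2198/EI
Flexibility coefficients: a unit moment at one end gives L/(3EI) there and L/(6EI) at the far end, so f₁₁ = f₂₂ = 3.5/EI and f₁₂ = f₂₁ = 1.75/EI.
Compatibility — zero rotation at each built-in end:
  3.5 M_A + 1.75 M_B = 2198
  1.75 M_A + 3.5 M_B = 2198
Solving the pair gives M_A = 418.7 kN·m and M_B = 418.7 kN·m (hogging).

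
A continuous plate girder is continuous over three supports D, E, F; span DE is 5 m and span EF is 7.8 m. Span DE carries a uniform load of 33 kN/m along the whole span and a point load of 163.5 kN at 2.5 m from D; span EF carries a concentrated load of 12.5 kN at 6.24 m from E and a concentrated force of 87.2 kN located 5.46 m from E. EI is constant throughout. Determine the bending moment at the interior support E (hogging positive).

Release continuity at E by inserting a hinge; the redundant is the internal moment M_E. The primary structure is two simply-supported spans DE and EF.
Rotations at E on the released spans (each span's end-slope, ×1/EI):
  span DE: UDL 33: wL³/(24EI) = 171.9/EI
  span DE: point load 163.5 at a = 2.5: Pab(L + a)/(6LEI) = 255.5/EI
  span EF: point load 12.5 at a = 6.24: Pab(L + b)/(6LEI) = 24.34/EI
  span EF: point load 87.2 at a = 5.46: Pab(L + b)/(6LEI) = 241.4/EI
  relative rotation θ_0 = (427.3 + 265.7)/EI = 693.1/EI
A unit hogging moment at E produces rotation L₁/(3EI) + L₂/(3EI) = 4.267/EI.
Slope continuity at E: θ_0 = M_E·4.267/EI, so M_E = 693.1/4.267 = 162.4 kN·m (hogging).

M_E = 162.4 kN·m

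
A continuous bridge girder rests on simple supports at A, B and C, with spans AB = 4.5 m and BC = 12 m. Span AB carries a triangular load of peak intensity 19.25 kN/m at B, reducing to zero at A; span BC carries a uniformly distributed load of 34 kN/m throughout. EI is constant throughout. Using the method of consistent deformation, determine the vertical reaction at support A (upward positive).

R_A = -86.05 kN

Release continuity at B by inserting a hinge; the redundant is the internal moment M_B. The primary structure is two simply-supported spans AB and BC.
End slopes at the hinge B, treating each span as simply supported:
  span AB: triangular load, peak 19.25: w₀L³/(45EI) = 38.98/EI
  span BC: UDL 34: wL³/(24EI) = 2448/EI
  relative rotation θ_0 = (38.98 + 2448)/EI = 2487/EI
A unit hogging moment at B produces rotation L₁/(3EI) + L₂/(3EI) = 5.5/EI.
Slope continuity at B: θ_0 = M_B·5.5/EI, so M_B = 2487/5.5 = 452.2 kN·m (hogging).
Span AB, ΣM about A with M_B applied at B: R_B^{AB}·4.5 = 129.9 + 452.2, so R_B^{AB} = 129.4 kN and R_A = 43.31 − 129.4 = -86.05 kN.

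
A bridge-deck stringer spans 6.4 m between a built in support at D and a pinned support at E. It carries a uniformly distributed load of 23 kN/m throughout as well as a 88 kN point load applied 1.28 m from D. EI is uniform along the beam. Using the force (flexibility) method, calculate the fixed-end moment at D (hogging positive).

M_D = 198.9 kN·m

Take the reaction at E as the redundant and release it; the primary structure is a cantilever fixed at D.
Primary-structure tip deflection at E by superposition:
  UDL 23: wL⁴/(8EI) = 4823/EI
  point load 88 at a = 1.28: Pa²(3L − a)/(6EI) = 430.6/EI
  δ_0 = 5254/EI
Tip deflection under a unit load at E: L³/(3EI) = 87.38/EI.
Compatibility at E: δ_0 − R_E·δ_{EE} = 0, so R_E = 5254/87.38 = 60.13 kN.
Moment equilibrium about D: M_D = Σ(load moments about D) − R_E·L = 583.7 − 60.13×6.4 = 198.9 kN·m.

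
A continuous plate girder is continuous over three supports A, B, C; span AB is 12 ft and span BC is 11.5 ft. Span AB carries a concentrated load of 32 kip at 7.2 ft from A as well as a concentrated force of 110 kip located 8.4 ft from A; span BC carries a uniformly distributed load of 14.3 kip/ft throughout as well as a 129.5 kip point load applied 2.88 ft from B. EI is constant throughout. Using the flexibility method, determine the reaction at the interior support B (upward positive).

R_B = 342.5 kip

Insert a hinge at B; M_B is the redundant, and each span becomes simply supported.
Discontinuity in slope at B on the released structure — sum the simple-span end rotations:
  span AB: point load 32 at a = 7.2: Pab(L + a)/(6LEI) = 294.9/EI
  span AB: point load 110 at a = 8.4: Pab(L + a)/(6LEI) = 942.5/EI
  span BC: UDL 14.3: wL³/(24EI) = 906.2/EI
  span BC: point load 129.5 at a = 2.88: Pab(L + b)/(6LEI) = 937.5/EI
  relative rotation θ_0 = (1237 + 1844)/EI = 3081/EI
A unit hogging moment at B produces rotation L₁/(3EI) + L₂/(3EI) = 7.833/EI.
Compatibility: M_B·(L₁+L₂)/(3EI) = θ_0, giving M_B = 393.3 kip·ft (hogging).
Span AB, ΣM about A with M_B applied at B: R_B^{AB}·12 = 1154 + 393.3, so R_B^{AB} = 129 kip and R_A = 142 − 129 = 13.02 kip.
Span BC, ΣM about C: R_B^{BC}·11.5 = 2062 + 393.3, so R_B^{BC} = 213.5 kip and R_C = 293.9 − 213.5 = 80.45 kip.
R_B = 129 + 213.5 = 342.5 kip.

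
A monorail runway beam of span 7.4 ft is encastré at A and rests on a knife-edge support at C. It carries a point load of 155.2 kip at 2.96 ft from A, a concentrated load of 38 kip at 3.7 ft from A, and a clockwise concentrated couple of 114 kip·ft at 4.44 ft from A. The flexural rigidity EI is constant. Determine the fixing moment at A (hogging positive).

Choose R_C as the redundant. The primary structure is the cantilever fixed at A.
Downward deflection at the released point C due to the loads:
  point load 155.2 at a = 2.96: Pa²(3L − a)/(6EI) = 4360/EI
  point load 38 at a = 3.7: Pa²(3L − a)/(6EI) = 1604/EI
  clockwise couple 114 at a = 4.44: M₀a(2L − a)/(2EI) = 2622/EI
  δ_0 = 8586/EI
Flexibility coefficient — unit upward force at C: δ_{CC} = L³/(3EI) = 135.1/EI.
The prop prevents deflection at C: R_C = δ_0/δ_{CC} = 8586/135.1 = 63.57 kip.
Moment equilibrium about A: M_A = Σ(load moments about A) − R_C·L = 714 − 63.57×7.4 = 243.6 kip·ft.

M_A = 243.6 kip·ft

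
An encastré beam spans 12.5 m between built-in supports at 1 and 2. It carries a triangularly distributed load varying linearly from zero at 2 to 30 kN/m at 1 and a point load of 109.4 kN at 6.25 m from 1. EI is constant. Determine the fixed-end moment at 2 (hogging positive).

Take the two fixed-end moments M_1, M_2 as redundants; the released structure is the simple span 12.
End rotations of the released simple span under the applied load (×1/EI):
  at 1: triangular load, peak 30: w₀L³/(45EI) = 1302/EI
  at 2: triangular load, peak 30: 7w₀L³/(360EI) = 1139/EI
  at 1: point load 109.4 at a = 6.25: Pab(L + b)/(6LEI) = 1068/EI
  at 2: point load 109.4 at a = 6.25: Pab(L + a)/(6LEI) = 1068/EI
  θ_10 = 2370/EI,  θ_20 = 2208/EI
Flexibility coefficients: a unit moment at one end gives L/(3EI) there and L/(6EI) at the far end, so f₁₁ = f₂₂ = 4.167/EI and f₁₂ = f₂₁ = 2.083/EI.
Compatibility — zero rotation at each built-in end:
  4.167 M_1 + 2.083 M_2 = 2370
  2.083 M_1 + 4.167 M_2 = 2208
Solving the pair gives M_1 = 405.3 kN·m and M_2 = 327.2 kN·m (hogging).

M_2 = 327.2 kN·m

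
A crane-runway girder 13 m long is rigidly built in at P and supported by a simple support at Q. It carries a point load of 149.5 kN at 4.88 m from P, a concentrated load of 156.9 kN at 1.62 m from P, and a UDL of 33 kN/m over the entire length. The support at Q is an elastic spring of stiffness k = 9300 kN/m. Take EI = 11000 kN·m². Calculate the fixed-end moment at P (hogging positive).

Release the roller at Q. Primary structure: cantilever fixed at P.
Primary-structure tip deflection at Q by superposition:
  point load 149.5 at a = 4.88: Pa²(3L − a)/(6EI) = 20246/EI
  point load 156.9 at a = 1.62: Pa²(3L − a)/(6EI) = 2565/EI
  UDL 33: wL⁴/(8EI) = 117814/EI
  δ_0 = 140625/EI
Flexibility coefficient — unit upward force at Q: δ_{QQ} = L³/(3EI) = 732.3/EI.
With EI = 11000 kN·m²: δ_0 = 12.784 m and δ_{QQ} = 0.066576 m/kN.
Compatibility — the spring shortens by R_Q/k under the reaction it provides: δ_0 − R_Q·δ_{QQ} = R_Q/k. With 1/k = 0.000108 m/kN, R_Q = δ_0 / (δ_{QQ} + 1/k) = 12.784 / (0.066576 + 0.000108) = 191.7 kN.
Moment equilibrium about P: M_P = Σ(load moments about P) − R_Q·L = 3772 − 191.7×13 = 1280 kN·m.

M_P = 1280 kN·m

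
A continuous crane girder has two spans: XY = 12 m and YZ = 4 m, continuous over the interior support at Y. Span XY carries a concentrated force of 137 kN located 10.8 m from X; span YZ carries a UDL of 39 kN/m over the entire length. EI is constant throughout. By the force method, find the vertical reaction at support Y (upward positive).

Take M_Y as the redundant. Released structure: two simple spans XY and YZ with a hinge at Y.
Rotations at Y on the released spans (each span's end-slope, ×1/EI):
  span XY: point load 137 at a = 10.8: Pab(L + a)/(6LEI) = 562.2/EI
  span YZ: UDL 39: wL³/(24EI) = 104/EI
  relative rotation θ_0 = (562.2 + 104)/EI = 666.2/EI
A unit hogging moment at Y produces rotation L₁/(3EI) + L₂/(3EI) = 5.333/EI.
Slope continuity at Y: θ_0 = M_Y·5.333/EI, so M_Y = 666.2/5.333 = 124.9 kN·m (hogging).
Span XY, ΣM about X with M_Y applied at Y: R_Y^{XY}·12 = 1480 + 124.9, so R_Y^{XY} = 133.7 kN and R_X = 137 − 133.7 = 3.29 kN.
Span YZ, ΣM about Z: R_Y^{YZ}·4 = 312 + 124.9, so R_Y^{YZ} = 109.2 kN and R_Z = 156 − 109.2 = 46.77 kN.
R_Y = 133.7 + 109.2 = 242.9 kN.

R_Y = 242.9 kN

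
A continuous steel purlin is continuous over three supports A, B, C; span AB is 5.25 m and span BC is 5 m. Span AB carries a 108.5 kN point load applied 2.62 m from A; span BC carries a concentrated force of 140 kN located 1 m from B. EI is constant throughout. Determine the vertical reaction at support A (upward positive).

R_A = 34.57 kN

Take M_B as the redundant. Released structure: two simple spans AB and BC with a hinge at B.
Rotations at B on the released spans (each span's end-slope, ×1/EI):
  span AB: point load 108.5 at a = 2.62: Pab(L + a)/(6LEI) = 186.8/EI
  span BC: point load 140 at a = 1: Pab(L + b)/(6LEI) = 168/EI
  relative rotation θ_0 = (186.8 + 168)/EI = 354.8/EI
A unit hogging moment at B produces rotation L₁/(3EI) + L₂/(3EI) = 3.417/EI.
Compatibility: M_B·(L₁+L₂)/(3EI) = θ_0, giving M_B = 103.8 kN·m (hogging).
Span AB, ΣM about A with M_B applied at B: R_B^{AB}·5.25 = 284.3 + 103.8, so R_B^{AB} = 73.93 kN and R_A = 108.5 − 73.93 = 34.57 kN.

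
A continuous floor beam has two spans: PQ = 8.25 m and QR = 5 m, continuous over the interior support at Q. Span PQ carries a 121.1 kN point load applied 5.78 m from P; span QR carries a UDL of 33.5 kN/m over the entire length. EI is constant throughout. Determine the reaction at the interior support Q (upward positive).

R_Q = 216.9 kN

Release continuity at Q by inserting a hinge; the redundant is the internal moment M_Q. The primary structure is two simply-supported spans PQ and QR.
End slopes at the hinge Q, treating each span as simply supported:
  span PQ: point load 121.1 at a = 5.78: Pab(L + a)/(6LEI) = 490/EI
  span QR: UDL 33.5: wL³/(24EI) = 174.5/EI
  relative rotation θ_0 = (490 + 174.5)/EI = 664.5/EI
A unit hogging moment at Q produces rotation L₁/(3EI) + L₂/(3EI) = 4.417/EI.
Slope continuity at Q: θ_0 = M_Q·4.417/EI, so M_Q = 664.5/4.417 = 150.5 kN·m (hogging).
Span PQ, ΣM about P with M_Q applied at Q: R_Q^{PQ}·8.25 = 700 + 150.5, so R_Q^{PQ} = 103.1 kN and R_P = 121.1 − 103.1 = 18.02 kN.
Span QR, ΣM about R: R_Q^{QR}·5 = 418.8 + 150.5, so R_Q^{QR} = 113.8 kN and R_R = 167.5 − 113.8 = 53.66 kN.
R_Q = 103.1 + 113.8 = 216.9 kN.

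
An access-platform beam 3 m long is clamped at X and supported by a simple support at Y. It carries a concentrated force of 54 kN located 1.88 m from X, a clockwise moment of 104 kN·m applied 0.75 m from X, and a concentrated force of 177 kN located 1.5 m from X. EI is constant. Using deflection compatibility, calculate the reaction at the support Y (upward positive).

Take the reaction at Y as the redundant and release it; the primary structure is a cantilever fixed at X.
Primary-structure tip deflection at Y by superposition:
  point load 54 at a = 1.88: Pa²(3L − a)/(6EI) = 226.5/EI
  clockwise couple 104 at a = 0.75: M₀a(2L − a)/(2EI) = 204.8/EI
  point load 177 at a = 1.5: Pa²(3L − a)/(6EI) = 497.8/EI
  δ_0 = 929/EI
Flexibility coefficient — unit upward force at Y: δ_{YY} = L³/(3EI) = 9/EI.
Compatibility at Y: δ_0 − R_Y·δ_{YY} = 0, so R_Y = 929/9 = 103.2 kN.

R_Y = 103.2 kN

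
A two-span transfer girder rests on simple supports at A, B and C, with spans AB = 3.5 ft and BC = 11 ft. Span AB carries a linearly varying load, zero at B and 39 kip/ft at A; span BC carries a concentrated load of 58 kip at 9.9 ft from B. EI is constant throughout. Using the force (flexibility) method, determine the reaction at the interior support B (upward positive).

Release continuity at B by inserting a hinge; the redundant is the internal moment M_B. The primary structure is two simply-supported spans AB and BC.
End slopes at the hinge B, treating each span as simply supported:
  span AB: triangular load, peak 39: 7w₀L³/(360EI) = 32.51/EI
  span BC: point load 58 at a = 9.9: Pab(L + b)/(6LEI) = 115.8/EI
  relative rotation θ_0 = (32.51 + 115.8)/EI = 148.3/EI
A unit hogging moment at B produces rotation L₁/(3EI) + L₂/(3EI) = 4.833/EI.
Slope continuity at B: θ_0 = M_B·4.833/EI, so M_B = 148.3/4.833 = 30.68 kip·ft (hogging).
Span AB, ΣM about A with M_B applied at B: R_B^{AB}·3.5 = 79.62 + 30.68, so R_B^{AB} = 31.52 kip and R_A = 68.25 − 31.52 = 36.73 kip.
Span BC, ΣM about C: R_B^{BC}·11 = 63.8 + 30.68, so R_B^{BC} = 8.59 kip and R_C = 58 − 8.59 = 49.41 kip.
R_B = 31.52 + 8.59 = 40.11 kip.

R_B = 40.11 kip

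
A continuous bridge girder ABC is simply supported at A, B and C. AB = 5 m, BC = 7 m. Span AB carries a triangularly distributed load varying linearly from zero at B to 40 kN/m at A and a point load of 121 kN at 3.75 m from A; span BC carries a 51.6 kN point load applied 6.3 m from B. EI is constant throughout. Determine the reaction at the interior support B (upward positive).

Take M_B as the redundant. Released structure: two simple spans AB and BC with a hinge at B.
Discontinuity in slope at B on the released structure — sum the simple-span end rotations:
  span AB: triangular load, peak 40: 7w₀L³/(360EI) = 97.22/EI
  span AB: point load 121 at a = 3.75: Pab(L + a)/(6LEI) = 165.4/EI
  span BC: point load 51.6 at a = 6.3: Pab(L + b)/(6LEI) = 41.72/EI
  relative rotation θ_0 = (262.7 + 41.72)/EI = 304.4/EI
A unit hogging moment at B produces rotation L₁/(3EI) + L₂/(3EI) = 4/EI.
Compatibility: M_B·(L₁+L₂)/(3EI) = θ_0, giving M_B = 76.09 kN·m (hogging).
Span AB, ΣM about A with M_B applied at B: R_B^{AB}·5 = 620.4 + 76.09, so R_B^{AB} = 139.3 kN and R_A = 221 − 139.3 = 81.7 kN.
Span BC, ΣM about C: R_B^{BC}·7 = 36.12 + 76.09, so R_B^{BC} = 16.03 kN and R_C = 51.6 − 16.03 = 35.57 kN.
R_B = 139.3 + 16.03 = 155.3 kN.

R_B = 155.3 kN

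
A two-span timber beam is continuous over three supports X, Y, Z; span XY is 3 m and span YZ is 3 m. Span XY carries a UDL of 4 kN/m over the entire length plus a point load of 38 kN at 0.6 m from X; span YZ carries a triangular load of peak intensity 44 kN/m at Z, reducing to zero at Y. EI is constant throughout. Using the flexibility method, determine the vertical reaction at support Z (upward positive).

R_Z = 37.58 kN

Take M_Y as the redundant. Released structure: two simple spans XY and YZ with a hinge at Y.
Rotations at Y on the released spans (each span's end-slope, ×1/EI):
  span XY: UDL 4: wL³/(24EI) = 4.5/EI
  span XY: point load 38 at a = 0.6: Pab(L + a)/(6LEI) = 10.94/EI
  span YZ: triangular load, peak 44: 7w₀L³/(360EI) = 23.1/EI
  relative rotation θ_0 = (15.44 + 23.1)/EI = 38.54/EI
A unit hogging moment at Y produces rotation L₁/(3EI) + L₂/(3EI) = 2/EI.
Compatibility: M_Y·(L₁+L₂)/(3EI) = θ_0, giving M_Y = 19.27 kN·m (hogging).
Span YZ, ΣM about Z: R_Y^{YZ}·3 = 66 + 19.27, so R_Y^{YZ} = 28.42 kN and R_Z = 66 − 28.42 = 37.58 kN.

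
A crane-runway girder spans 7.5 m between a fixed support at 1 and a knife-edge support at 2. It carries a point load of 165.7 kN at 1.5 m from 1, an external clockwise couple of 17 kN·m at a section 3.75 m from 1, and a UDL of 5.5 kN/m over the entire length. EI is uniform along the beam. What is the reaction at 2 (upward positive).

R_2 = 27.3 kN

Take the reaction at 2 as the redundant and release it; the primary structure is a cantilever fixed at 1.
Deflection at 2 on the released cantilever, summing each load's contribution:
  point load 165.7 at a = 1.5: Pa²(3L − a)/(6EI) = 1305/EI
  clockwise couple 17 at a = 3.75: M₀a(2L − a)/(2EI) = 358.6/EI
  UDL 5.5: wL⁴/(8EI) = 2175/EI
  δ_0 = 3839/EI
Flexibility coefficient — unit upward force at 2: δ_{22} = L³/(3EI) = 140.6/EI.
The prop prevents deflection at 2: R_2 = δ_0/δ_{22} = 3839/140.6 = 27.3 kN.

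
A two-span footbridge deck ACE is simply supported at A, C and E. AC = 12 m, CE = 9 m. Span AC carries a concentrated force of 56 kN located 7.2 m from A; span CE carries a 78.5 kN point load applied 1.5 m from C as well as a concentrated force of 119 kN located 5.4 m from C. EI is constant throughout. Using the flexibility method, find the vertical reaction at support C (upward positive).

R_C = 183.4 kN

Take M_C as the redundant. Released structure: two simple spans AC and CE with a hinge at C.
End slopes at the hinge C, treating each span as simply supported:
  span AC: point load 56 at a = 7.2: Pab(L + a)/(6LEI) = 516.1/EI
  span CE: point load 78.5 at a = 1.5: Pab(L + b)/(6LEI) = 269.8/EI
  span CE: point load 119 at a = 5.4: Pab(L + b)/(6LEI) = 539.8/EI
  relative rotation θ_0 = (516.1 + 809.6)/EI = 1326/EI
A unit hogging moment at C produces rotation L₁/(3EI) + L₂/(3EI) = 7/EI.
Slope continuity at C: θ_0 = M_C·7/EI, so M_C = 1326/7 = 189.4 kN·m (hogging).
Span AC, ΣM about A with M_C applied at C: R_C^{AC}·12 = 403.2 + 189.4, so R_C^{AC} = 49.38 kN and R_A = 56 − 49.38 = 6.618 kN.
Span CE, ΣM about E: R_C^{CE}·9 = 1017 + 189.4, so R_C^{CE} = 134.1 kN and R_E = 197.5 − 134.1 = 63.44 kN.
R_C = 49.38 + 134.1 = 183.4 kN.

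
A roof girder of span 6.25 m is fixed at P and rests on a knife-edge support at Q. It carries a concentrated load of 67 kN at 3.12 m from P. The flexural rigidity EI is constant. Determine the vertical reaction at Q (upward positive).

Take the reaction at Q as the redundant and release it; the primary structure is a cantilever fixed at P.
Primary-structure tip deflection at Q by superposition:
  point load 67 at a = 3.12: Pa²(3L − a)/(6EI) = 1699/EI
Tip deflection under a unit load at Q: L³/(3EI) = 81.38/EI.
The prop prevents deflection at Q: R_Q = δ_0/δ_{QQ} = 1699/81.38 = 20.88 kN.

R_Q = 20.88 kN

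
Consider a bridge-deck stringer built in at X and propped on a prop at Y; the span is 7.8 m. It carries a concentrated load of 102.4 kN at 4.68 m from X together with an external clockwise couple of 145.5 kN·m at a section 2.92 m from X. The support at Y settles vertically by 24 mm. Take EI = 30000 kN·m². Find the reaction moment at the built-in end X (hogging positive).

M_X = 182.4 kN·m

Remove the prop at Y; the released (primary) structure is a cantilever built in at X.
Free-end deflection of the primary structure under the applied loading (downward +):
  point load 102.4 at a = 4.68: Pa²(3L − a)/(6EI) = 6998/EI
  clockwise couple 145.5 at a = 2.92: M₀a(2L − a)/(2EI) = 2694/EI
  δ_0 = 9691/EI
Tip deflection under a unit load at Y: L³/(3EI) = 158.2/EI.
With EI = 30000 kN·m²: δ_0 = 0.32304 m and δ_{YY} = 0.005273 m/kN.
Compatibility — the beam at Y must follow the support down by 0.024 m: δ_0 − R_Y·δ_{YY} = 0.024, so R_Y = (0.32304 − 0.024)/0.005273 = 56.71 kN.
Moment equilibrium about X: M_X = Σ(load moments about X) − R_Y·L = 624.7 − 56.71×7.8 = 182.4 kN·m.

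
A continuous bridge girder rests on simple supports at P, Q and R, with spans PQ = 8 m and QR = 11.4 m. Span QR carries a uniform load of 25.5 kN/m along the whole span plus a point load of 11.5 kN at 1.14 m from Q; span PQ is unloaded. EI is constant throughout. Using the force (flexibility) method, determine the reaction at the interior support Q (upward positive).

Release continuity at Q by inserting a hinge; the redundant is the internal moment M_Q. The primary structure is two simply-supported spans PQ and QR.
End slopes at the hinge Q, treating each span as simply supported:
  span QR: UDL 25.5: wL³/(24EI) = 1574/EI
  span QR: point load 11.5 at a = 1.14: Pab(L + b)/(6LEI) = 42.59/EI
  relative rotation θ_0 = (0 + 1617)/EI = 1617/EI
A unit hogging moment at Q produces rotation L₁/(3EI) + L₂/(3EI) = 6.467/EI.
Slope continuity at Q: θ_0 = M_Q·6.467/EI, so M_Q = 1617/6.467 = 250 kN·m (hogging).
Span PQ, ΣM about P with M_Q applied at Q: R_Q^{PQ}·8 = 0 + 250, so R_Q^{PQ} = 31.25 kN and R_P = 0 − 31.25 = -31.25 kN.
Span QR, ΣM about R: R_Q^{QR}·11.4 = 1775 + 250, so R_Q^{QR} = 177.6 kN and R_R = 302.2 − 177.6 = 124.6 kN.
R_Q = 31.25 + 177.6 = 208.9 kN.

R_Q = 208.9 kN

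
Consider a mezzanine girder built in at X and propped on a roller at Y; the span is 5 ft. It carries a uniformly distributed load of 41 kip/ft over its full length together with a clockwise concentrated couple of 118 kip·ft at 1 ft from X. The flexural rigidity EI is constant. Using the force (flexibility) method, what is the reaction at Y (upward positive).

R_Y = 89.62 kip

Take the reaction at Y as the redundant and release it; the primary structure is a cantilever fixed at X.
Downward deflection at the released point Y due to the loads:
  UDL 41: wL⁴/(8EI) = 3203/EI
  clockwise couple 118 at a = 1: M₀a(2L − a)/(2EI) = 531/EI
  δ_0 = 3734/EI
Flexibility coefficient — unit upward force at Y: δ_{YY} = L³/(3EI) = 41.67/EI.
The prop prevents deflection at Y: R_Y = δ_0/δ_{YY} = 3734/41.67 = 89.62 kip.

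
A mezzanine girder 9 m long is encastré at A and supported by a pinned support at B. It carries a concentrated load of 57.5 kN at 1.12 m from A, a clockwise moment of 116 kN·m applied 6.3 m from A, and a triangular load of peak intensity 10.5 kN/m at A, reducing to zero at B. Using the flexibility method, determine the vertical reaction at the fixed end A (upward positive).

Choose R_B as the redundant. The primary structure is the cantilever fixed at A.
Downward deflection at the released point B due to the loads:
  point load 57.5 at a = 1.12: Pa²(3L − a)/(6EI) = 311.1/EI
  clockwise couple 116 at a = 6.3: M₀a(2L − a)/(2EI) = 4275/EI
  triangular load, peak 10.5 at the fixed end: w₀L⁴/(30EI) = 2296/EI
  δ_0 = 6883/EI
Tip deflection under a unit load at B: L³/(3EI) = 243/EI.
The prop prevents deflection at B: R_B = δ_0/δ_{BB} = 6883/243 = 28.32 kN.
Vertical equilibrium: R_A = ΣP − R_B = 104.8 − 28.32 = 76.43 kN.

R_A = 76.43 kN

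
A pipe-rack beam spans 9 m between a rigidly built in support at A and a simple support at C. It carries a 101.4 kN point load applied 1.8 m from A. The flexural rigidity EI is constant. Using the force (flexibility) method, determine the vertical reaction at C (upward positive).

Release the roller at C. Primary structure: cantilever fixed at A.
Primary-structure tip deflection at C by superposition:
  point load 101.4 at a = 1.8: Pa²(3L − a)/(6EI) = 1380/EI
Flexibility coefficient — unit upward force at C: δ_{CC} = L³/(3EI) = 243/EI.
Compatibility at C: δ_0 − R_C·δ_{CC} = 0, so R_C = 1380/243 = 5.678 kN.

R_C = 5.678 kN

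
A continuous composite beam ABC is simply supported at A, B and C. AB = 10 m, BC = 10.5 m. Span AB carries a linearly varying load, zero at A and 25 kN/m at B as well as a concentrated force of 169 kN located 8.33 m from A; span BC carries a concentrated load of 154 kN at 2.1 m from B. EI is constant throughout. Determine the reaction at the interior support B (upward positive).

R_B = 407 kN

Insert a hinge at B; M_B is the redundant, and each span becomes simply supported.
End slopes at the hinge B, treating each span as simply supported:
  span AB: triangular load, peak 25: w₀L³/(45EI) = 555.6/EI
  span AB: point load 169 at a = 8.33: Pab(L + a)/(6LEI) = 718.2/EI
  span BC: point load 154 at a = 2.1: Pab(L + b)/(6LEI) = 815/EI
  relative rotation θ_0 = (1274 + 815)/EI = 2089/EI
A unit hogging moment at B produces rotation L₁/(3EI) + L₂/(3EI) = 6.833/EI.
Slope continuity at B: θ_0 = M_B·6.833/EI, so M_B = 2089/6.833 = 305.7 kN·m (hogging).
Span AB, ΣM about A with M_B applied at B: R_B^{AB}·10 = 2241 + 305.7, so R_B^{AB} = 254.7 kN and R_A = 294 − 254.7 = 39.32 kN.
Span BC, ΣM about C: R_B^{BC}·10.5 = 1294 + 305.7, so R_B^{BC} = 152.3 kN and R_C = 154 − 152.3 = 1.689 kN.
R_B = 254.7 + 152.3 = 407 kN.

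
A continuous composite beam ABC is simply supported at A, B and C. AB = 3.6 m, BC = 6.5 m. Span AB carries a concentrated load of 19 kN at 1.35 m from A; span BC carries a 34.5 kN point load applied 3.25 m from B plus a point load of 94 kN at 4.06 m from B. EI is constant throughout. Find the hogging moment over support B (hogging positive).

Take M_B as the redundant. Released structure: two simple spans AB and BC with a hinge at B.
End slopes at the hinge B, treating each span as simply supported:
  span AB: point load 19 at a = 1.35: Pab(L + a)/(6LEI) = 13.23/EI
  span BC: point load 34.5 at a = 3.25: Pab(L + b)/(6LEI) = 91.1/EI
  span BC: point load 94 at a = 4.06: Pab(L + b)/(6LEI) = 213.5/EI
  relative rotation θ_0 = (13.23 + 304.6)/EI = 317.8/EI
A unit hogging moment at B produces rotation L₁/(3EI) + L₂/(3EI) = 3.367/EI.
Compatibility: M_B·(L₁+L₂)/(3EI) = θ_0, giving M_B = 94.39 kN·m (hogging).

M_B = 94.39 kN·m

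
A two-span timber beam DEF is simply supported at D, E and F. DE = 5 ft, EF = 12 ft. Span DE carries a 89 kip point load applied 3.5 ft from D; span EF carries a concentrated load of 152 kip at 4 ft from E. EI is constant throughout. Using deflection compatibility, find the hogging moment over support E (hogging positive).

Release continuity at E by inserting a hinge; the redundant is the internal moment M_E. The primary structure is two simply-supported spans DE and EF.
End slopes at the hinge E, treating each span as simply supported:
  span DE: point load 89 at a = 3.5: Pab(L + a)/(6LEI) = 132.4/EI
  span EF: point load 152 at a = 4: Pab(L + b)/(6LEI) = 1351/EI
  relative rotation θ_0 = (132.4 + 1351)/EI = 1483/EI
A unit hogging moment at E produces rotation L₁/(3EI) + L₂/(3EI) = 5.667/EI.
Compatibility: M_E·(L₁+L₂)/(3EI) = θ_0, giving M_E = 261.8 kip·ft (hogging).

M_E = 261.8 kip·ft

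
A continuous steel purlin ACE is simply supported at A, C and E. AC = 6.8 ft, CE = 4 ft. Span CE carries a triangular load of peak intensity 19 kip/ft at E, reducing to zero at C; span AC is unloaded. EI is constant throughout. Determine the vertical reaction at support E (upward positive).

R_E = 23.69 kip

Take M_C as the redundant. Released structure: two simple spans AC and CE with a hinge at C.
Discontinuity in slope at C on the released structure — sum the simple-span end rotations:
  span CE: triangular load, peak 19: 7w₀L³/(360EI) = 23.64/EI
  relative rotation θ_0 = (0 + 23.64)/EI = 23.64/EI
A unit hogging moment at C produces rotation L₁/(3EI) + L₂/(3EI) = 3.6/EI.
Slope continuity at C: θ_0 = M_C·3.6/EI, so M_C = 23.64/3.6 = 6.568 kip·ft (hogging).
Span CE, ΣM about E: R_C^{CE}·4 = 50.67 + 6.568, so R_C^{CE} = 14.31 kip and R_E = 38 − 14.31 = 23.69 kip.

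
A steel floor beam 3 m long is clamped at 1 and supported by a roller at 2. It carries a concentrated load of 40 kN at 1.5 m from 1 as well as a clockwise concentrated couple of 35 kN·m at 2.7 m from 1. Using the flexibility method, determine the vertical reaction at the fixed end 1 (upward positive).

R_1 = 10.18 kN

Choose R_2 as the redundant. The primary structure is the cantilever fixed at 1.
Downward deflection at the released point 2 due to the loads:
  point load 40 at a = 1.5: Pa²(3L − a)/(6EI) = 112.5/EI
  clockwise couple 35 at a = 2.7: M₀a(2L − a)/(2EI) = 155.9/EI
  δ_0 = 268.4/EI
Flexibility coefficient — unit upward force at 2: δ_{22} = L³/(3EI) = 9/EI.
The prop prevents deflection at 2: R_2 = δ_0/δ_{22} = 268.4/9 = 29.82 kN.
Vertical equilibrium: R_1 = ΣP − R_2 = 40 − 29.82 = 10.18 kN.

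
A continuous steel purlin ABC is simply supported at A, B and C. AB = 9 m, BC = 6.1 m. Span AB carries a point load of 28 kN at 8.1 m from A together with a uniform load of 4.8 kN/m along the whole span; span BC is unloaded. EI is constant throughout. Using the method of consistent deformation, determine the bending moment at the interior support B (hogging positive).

M_B = 41.81 kN·m

Take M_B as the redundant. Released structure: two simple spans AB and BC with a hinge at B.
Rotations at B on the released spans (each span's end-slope, ×1/EI):
  span AB: point load 28 at a = 8.1: Pab(L + a)/(6LEI) = 64.64/EI
  span AB: UDL 4.8: wL³/(24EI) = 145.8/EI
  relative rotation θ_0 = (210.4 + 0)/EI = 210.4/EI
A unit hogging moment at B produces rotation L₁/(3EI) + L₂/(3EI) = 5.033/EI.
Slope continuity at B: θ_0 = M_B·5.033/EI, so M_B = 210.4/5.033 = 41.81 kN·m (hogging).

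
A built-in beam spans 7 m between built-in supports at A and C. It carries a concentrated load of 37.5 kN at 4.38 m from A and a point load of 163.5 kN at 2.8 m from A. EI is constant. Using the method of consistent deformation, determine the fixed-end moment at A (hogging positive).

Release both end moments; the primary structure is a simply-supported span AC with redundants M_A and M_C.
End rotations of the released simple span under the applied load (×1/EI):
  at A: point load 37.5 at a = 4.38: Pab(L + b)/(6LEI) = 98.57/EI
  at C: point load 37.5 at a = 4.38: Pab(L + a)/(6LEI) = 116.6/EI
  at A: point load 163.5 at a = 2.8: Pab(L + b)/(6LEI) = 512.7/EI
  at C: point load 163.5 at a = 2.8: Pab(L + a)/(6LEI) = 448.6/EI
  θ_A0 = 611.3/EI,  θ_C0 = 565.2/EI
Flexibility coefficients: a unit moment at one end gives L/(3EI) there and L/(6EI) at the far end, so f₁₁ = f₂₂ = 2.333/EI and f₁₂ = f₂₁ = 1.167/EI.
Compatibility — zero rotation at each built-in end:
  2.333 M_A + 1.167 M_C = 611.3
  1.167 M_A + 2.333 M_C = 565.2
Solving the pair gives M_A = 187.8 kN·m and M_C = 148.3 kN·m (hogging).

M_A = 187.8 kN·m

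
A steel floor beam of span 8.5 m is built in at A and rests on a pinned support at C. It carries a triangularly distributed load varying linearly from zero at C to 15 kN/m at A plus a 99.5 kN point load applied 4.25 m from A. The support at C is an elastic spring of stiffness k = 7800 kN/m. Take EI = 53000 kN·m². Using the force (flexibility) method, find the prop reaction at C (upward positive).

Release the roller at C. Primary structure: cantilever fixed at A.
Free-end deflection of the primary structure under the applied loading (downward +):
  triangular load, peak 15 at the fixed end: w₀L⁴/(30EI) = 2610/EI
  point load 99.5 at a = 4.25: Pa²(3L − a)/(6EI) = 6365/EI
  δ_0 = 8975/EI
Flexibility coefficient — unit upward force at C: δ_{CC} = L³/(3EI) = 204.7/EI.
With EI = 53000 kN·m²: δ_0 = 0.16934 m and δ_{CC} = 0.003862 m/kN.
Compatibility — the spring shortens by R_C/k under the reaction it provides: δ_0 − R_C·δ_{CC} = R_C/k. With 1/k = 0.000128 m/kN, R_C = δ_0 / (δ_{CC} + 1/k) = 0.16934 / (0.003862 + 0.000128) = 42.44 kN.

R_C = 42.44 kN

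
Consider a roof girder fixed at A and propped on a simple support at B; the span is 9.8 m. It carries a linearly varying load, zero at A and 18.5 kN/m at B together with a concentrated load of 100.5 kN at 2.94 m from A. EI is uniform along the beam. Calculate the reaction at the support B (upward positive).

Release the roller at B. Primary structure: cantilever fixed at A.
Deflection at B on the released cantilever, summing each load's contribution:
  triangular load, peak 18.5 at the free end: 11w₀L⁴/(120EI) = 15642/EI
  point load 100.5 at a = 2.94: Pa²(3L − a)/(6EI) = 3831/EI
  δ_0 = 19473/EI
Flexibility coefficient — unit upward force at B: δ_{BB} = L³/(3EI) = 313.7/EI.
Compatibility at B: δ_0 − R_B·δ_{BB} = 0, so R_B = 19473/313.7 = 62.07 kN.

R_B = 62.07 kN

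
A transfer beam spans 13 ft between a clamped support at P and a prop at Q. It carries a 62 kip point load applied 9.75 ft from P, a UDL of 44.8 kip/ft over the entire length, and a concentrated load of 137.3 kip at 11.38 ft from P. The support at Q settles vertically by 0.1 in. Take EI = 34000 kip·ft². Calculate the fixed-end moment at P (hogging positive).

M_P = 1155 kip·ft

Take the reaction at Q as the redundant and release it; the primary structure is a cantilever fixed at P.
Deflection at Q on the released cantilever, summing each load's contribution:
  point load 62 at a = 9.75: Pa²(3L − a)/(6EI) = 28733/EI
  UDL 44.8: wL⁴/(8EI) = 159942/EI
  point load 137.3 at a = 11.38: Pa²(3L − a)/(6EI) = 81852/EI
  δ_0 = 270526/EI
Flexibility coefficient — unit upward force at Q: δ_{QQ} = L³/(3EI) = 732.3/EI.
With EI = 34000 kip·ft²: δ_0 = 7.9566 ft and δ_{QQ} = 0.021539 ft/kip.
Compatibility — the beam at Q must follow the support down by 0.008333 ft: δ_0 − R_Q·δ_{QQ} = 0.008333, so R_Q = (7.9566 − 0.008333)/0.021539 = 369 kip.
Moment equilibrium about P: M_P = Σ(load moments about P) − R_Q·L = 5953 − 369×13 = 1155 kip·ft.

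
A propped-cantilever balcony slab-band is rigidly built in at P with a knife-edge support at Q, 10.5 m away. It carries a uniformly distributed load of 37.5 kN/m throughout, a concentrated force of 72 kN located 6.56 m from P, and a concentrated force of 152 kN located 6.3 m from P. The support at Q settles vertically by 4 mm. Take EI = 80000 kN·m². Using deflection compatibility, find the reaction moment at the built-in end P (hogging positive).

Remove the prop at Q; the released (primary) structure is a cantilever built in at P.
Downward deflection at the released point Q due to the loads:
  UDL 37.5: wL⁴/(8EI) = 56977/EI
  point load 72 at a = 6.56: Pa²(3L − a)/(6EI) = 12879/EI
  point load 152 at a = 6.3: Pa²(3L − a)/(6EI) = 25338/EI
  δ_0 = 95194/EI
Tip deflection under a unit load at Q: L³/(3EI) = 385.9/EI.
With EI = 80000 kN·m²: δ_0 = 1.1899 m and δ_{QQ} = 0.004823 m/kN.
Compatibility — the beam at Q must follow the support down by 0.004 m: δ_0 − R_Q·δ_{QQ} = 0.004, so R_Q = (1.1899 − 0.004)/0.004823 = 245.9 kN.
Moment equilibrium about P: M_P = Σ(load moments about P) − R_Q·L = 3497 − 245.9×10.5 = 915.5 kN·m.

M_P = 915.5 kN·m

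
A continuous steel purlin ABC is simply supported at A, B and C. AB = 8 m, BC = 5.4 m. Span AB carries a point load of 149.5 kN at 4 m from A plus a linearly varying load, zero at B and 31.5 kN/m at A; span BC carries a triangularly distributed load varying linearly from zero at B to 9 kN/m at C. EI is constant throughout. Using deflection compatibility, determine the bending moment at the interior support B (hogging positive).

Take M_B as the redundant. Released structure: two simple spans AB and BC with a hinge at B.
Discontinuity in slope at B on the released structure — sum the simple-span end rotations:
  span AB: point load 149.5 at a = 4: Pab(L + a)/(6LEI) = 598/EI
  span AB: triangular load, peak 31.5: 7w₀L³/(360EI) = 313.6/EI
  span BC: triangular load, peak 9: 7w₀L³/(360EI) = 27.56/EI
  relative rotation θ_0 = (911.6 + 27.56)/EI = 939.2/EI
A unit hogging moment at B produces rotation L₁/(3EI) + L₂/(3EI) = 4.467/EI.
Slope continuity at B: θ_0 = M_B·4.467/EI, so M_B = 939.2/4.467 = 210.3 kN·m (hogging).

M_B = 210.3 kN·m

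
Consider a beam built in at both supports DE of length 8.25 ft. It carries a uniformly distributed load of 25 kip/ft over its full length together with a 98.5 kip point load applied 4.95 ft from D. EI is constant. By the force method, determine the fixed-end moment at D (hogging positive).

Take the two fixed-end moments M_D, M_E as redundants; the released structure is the simple span DE.
End rotations of the released simple span under the applied load (×1/EI):
  at D: UDL 25: wL³/(24EI) = 584.9/EI
  at E: UDL 25: wL³/(24EI) = 584.9/EI
  at D: point load 98.5 at a = 4.95: Pab(L + b)/(6LEI) = 375.4/EI
  at E: point load 98.5 at a = 4.95: Pab(L + a)/(6LEI) = 429.1/EI
  θ_D0 = 960.3/EI,  θ_E0 = 1014/EI
Flexibility coefficients: a unit moment at one end gives L/(3EI) there and L/(6EI) at the far end, so f₁₁ = f₂₂ = 2.75/EI and f₁₂ = f₂₁ = 1.375/EI.
Compatibility — zero rotation at each built-in end:
  2.75 M_D + 1.375 M_E = 960.3
  1.375 M_D + 2.75 M_E = 1014
Solving the pair gives M_D = 219.8 kip·ft and M_E = 258.8 kip·ft (hogging).

M_D = 219.8 kip·ft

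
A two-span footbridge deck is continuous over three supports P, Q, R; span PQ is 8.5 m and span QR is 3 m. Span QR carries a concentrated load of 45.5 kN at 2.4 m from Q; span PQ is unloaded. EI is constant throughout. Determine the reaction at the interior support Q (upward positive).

R_Q = 10.64 kN

Insert a hinge at Q; M_Q is the redundant, and each span becomes simply supported.
Discontinuity in slope at Q on the released structure — sum the simple-span end rotations:
  span QR: point load 45.5 at a = 2.4: Pab(L + b)/(6LEI) = 13.1/EI
  relative rotation θ_0 = (0 + 13.1)/EI = 13.1/EI
A unit hogging moment at Q produces rotation L₁/(3EI) + L₂/(3EI) = 3.833/EI.
Compatibility: M_Q·(L₁+L₂)/(3EI) = θ_0, giving M_Q = 3.418 kN·m (hogging).
Span PQ, ΣM about P with M_Q applied at Q: R_Q^{PQ}·8.5 = 0 + 3.418, so R_Q^{PQ} = 0.4022 kN and R_P = 0 − 0.4022 = -0.4022 kN.
Span QR, ΣM about R: R_Q^{QR}·3 = 27.3 + 3.418, so R_Q^{QR} = 10.24 kN and R_R = 45.5 − 10.24 = 35.26 kN.
R_Q = 0.4022 + 10.24 = 10.64 kN.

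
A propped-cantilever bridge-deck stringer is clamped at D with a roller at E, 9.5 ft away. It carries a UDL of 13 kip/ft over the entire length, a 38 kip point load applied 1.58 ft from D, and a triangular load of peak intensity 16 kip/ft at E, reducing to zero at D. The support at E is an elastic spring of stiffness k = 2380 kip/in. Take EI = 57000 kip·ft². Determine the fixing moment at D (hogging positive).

M_D = 282.7 kip·ft

Remove the prop at E; the released (primary) structure is a cantilever built in at D.
Downward deflection at the released point E due to the loads:
  UDL 13: wL⁴/(8EI) = 13236/EI
  point load 38 at a = 1.58: Pa²(3L − a)/(6EI) = 425.6/EI
  triangular load, peak 16 at the free end: 11w₀L⁴/(120EI) = 11946/EI
  δ_0 = 25607/EI
Flexibility coefficient — unit upward force at E: δ_{EE} = L³/(3EI) = 285.8/EI.
With EI = 57000 kip·ft²: δ_0 = 0.44925 ft and δ_{EE} = 0.005014 ft/kip.
Compatibility — the spring shortens by R_E/k under the reaction it provides: δ_0 − R_E·δ_{EE} = R_E/k. With 1/k = 1/(2380×12) ft/kip = 0.000035 ft/kip, R_E = δ_0 / (δ_{EE} + 1/k) = 0.44925 / (0.005014 + 0.000035) = 88.98 kip.
Moment equilibrium about D: M_D = Σ(load moments about D) − R_E·L = 1128 − 88.98×9.5 = 282.7 kip·ft.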